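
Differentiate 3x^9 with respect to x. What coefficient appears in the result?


We apply the power rule: d/dx [ax^n] = a*n * x^(n-1)
d/dx [3x^9]
= 3 * 9 * x^(9-1)
= 27x^8
The coefficient is 27

27


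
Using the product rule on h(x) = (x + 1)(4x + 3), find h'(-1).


Let u(x) = x + 1 and v(x) = 4x + 3
u'(x) = 1
v'(x) = 4
Product rule: h'(x) = u'(x)*v(x) + u(x)*v'(x)
= 1 * (4x + 3) + (x + 1) * 4
At x = -1:
u(-1) = 1 * (-1) + 1 = 0
v(-1) = 4 * (-1) + 3 = -1
h'(-1) = 1 * (-1) + 0 * 4
= -1 + 0
= -1

-1


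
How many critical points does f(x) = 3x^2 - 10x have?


Find where f'(x) = 0:
f'(x) = 6x - 10
Set f'(x) = 0:
6x - 10 = 0
x = 10 / 6 = 5/3
This is a linear equation in x, so there is exactly one solution.
Number of critical points: 1

1


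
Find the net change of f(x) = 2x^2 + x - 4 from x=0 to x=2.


Net change = f(b) - f(a)
f(x) = 2x^2 + x - 4
Compute f(2):
f(2) = 2 * 2^2 + 1 * 2 - 4
= 8 + 2 - 4
= 6
Compute f(0):
f(0) = 2 * 0^2 + 1 * 0 - 4
= 0 + 0 - 4
= -4
Net change = 6 - (-4) = 10

10


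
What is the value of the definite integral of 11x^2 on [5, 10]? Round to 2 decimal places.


Find the antiderivative of 11x^2:
F(x) = 11/3 * x^3
Apply the Fundamental Theorem of Calculus:
F(10) - F(5)
= 11/3 * 10^3 - 11/3 * 5^3
= 11/3 * (1000 - 125)
= 11/3 * 875
= 9625/3 ≈ 3208.33

3208.33


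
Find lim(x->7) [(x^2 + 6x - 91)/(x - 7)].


Direct substitution gives 0/0, so we factor the numerator.
Factor: (x^2 + 6x - 91) = (x - 7)(x + 13)
Cancel the common factor (x - 7):
(x^2 + 6x - 91)/(x - 7) = (x + 13)
Now substitute x = 7:
= (7) - (-13) = 20

20


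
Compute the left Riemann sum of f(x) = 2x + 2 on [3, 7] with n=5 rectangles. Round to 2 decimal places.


Left Riemann sum uses left endpoints of each subinterval.
Interval: [3, 7], n = 5
dx = (7 - 3) / 5 = 4/5
Left endpoints: [3, 19/5, 23/5, 27/5, 31/5]
f values: [8, 48/5, 56/5, 64/5, 72/5]
Sum = dx * (sum of f values)
= 4/5 * 56
= 224/5 = 44.80

44.80


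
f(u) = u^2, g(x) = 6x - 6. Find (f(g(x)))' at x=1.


Using the chain rule: (f(g(x)))' = f'(g(x)) * g'(x)
First, find g(1):
g(1) = 6 * 1 - 6 = 0
Next, f'(u) = 2u
And g'(x) = 6
So f'(g(1)) * g'(1)
= 2 * 0 * 6
= 0

0


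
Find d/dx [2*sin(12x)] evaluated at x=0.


Apply the chain rule to differentiate 2*sin(12x):
d/dx [2*sin(12x)]
= 2 * cos(12x) * d/dx(12x)
= 2 * 12 * cos(12x)
= 24 * cos(12x)
Evaluate at x = 0:
= 24 * cos(0)
= 24 * 1
= 24

24


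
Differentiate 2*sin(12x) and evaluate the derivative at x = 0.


Apply the chain rule to differentiate 2*sin(12x):
d/dx [2*sin(12x)]
= 2 * cos(12x) * d/dx(12x)
= 2 * 12 * cos(12x)
= 24 * cos(12x)
Evaluate at x = 0:
= 24 * cos(0)
= 24 * 1
= 24

24


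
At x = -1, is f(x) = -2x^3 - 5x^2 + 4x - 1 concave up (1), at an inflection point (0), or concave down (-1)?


Concavity is determined by the sign of f''(x).
f(x) = -2x^3 - 5x^2 + 4x - 1
f'(x) = -6x^2 - 10x + 4
f''(x) = -12x - 10
f''(-1) = -12 * (-1) - 10
= 12 - 10
= 2
Since f''(-1) > 0, the function is concave up (1)

1


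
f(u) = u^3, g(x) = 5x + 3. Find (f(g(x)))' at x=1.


Using the chain rule: (f(g(x)))' = f'(g(x)) * g'(x)
First, find g(1):
g(1) = 5 * 1 + 3 = 8
Next, f'(u) = 3u^2
And g'(x) = 5
So f'(g(1)) * g'(1)
= 3 * 8^2 * 5
= 3 * 64 * 5
= 960

960


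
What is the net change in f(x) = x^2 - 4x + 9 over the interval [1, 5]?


Net change = f(b) - f(a)
f(x) = x^2 - 4x + 9
Compute f(5):
f(5) = 1 * 5^2 - 4 * 5 + 9
= 25 - 20 + 9
= 14
Compute f(1):
f(1) = 1 * 1^2 - 4 * 1 + 9
= 1 - 4 + 9
= 6
Net change = 14 - 6 = 8

8


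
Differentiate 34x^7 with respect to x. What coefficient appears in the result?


We apply the power rule: d/dx [ax^n] = a*n * x^(n-1)
d/dx [34x^7]
= 34 * 7 * x^(7-1)
= 238x^6
The coefficient is 238

238


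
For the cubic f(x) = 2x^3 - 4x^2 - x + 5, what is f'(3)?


Differentiate f(x) = 2x^3 - 4x^2 - x + 5 term by term:
f'(x) = 6x^2 - 8x - 1
Substitute x = 3:
f'(3) = 6 * 3^2 - 8 * 3 - 1
= 54 - 24 - 1
= 29

29


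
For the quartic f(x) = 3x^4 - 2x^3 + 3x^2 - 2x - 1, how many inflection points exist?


Inflection points occur where f''(x) = 0 and concavity changes.
f(x) = 3x^4 - 2x^3 + 3x^2 - 2x - 1
f'(x) = 12x^3 - 6x^2 + 6x - 2
f''(x) = 36x^2 - 12x + 6
This is a quadratic in x. Use the discriminant to count real roots.
Discriminant = (-12)^2 - 4 * 36 * 6
= 144 - 864
= -720
Since discriminant < 0, f''(x) = 0 has no real solutions.
Number of inflection points: 0

0


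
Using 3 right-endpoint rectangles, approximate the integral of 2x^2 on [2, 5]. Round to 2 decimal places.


Right Riemann sum uses right endpoints of each subinterval.
Interval: [2, 5], n = 3
dx = (5 - 2) / 3 = 1
Right endpoints: [3, 4, 5]
f values: [18, 32, 50]
Sum = dx * (sum of f values)
= 1 * 100
= 100 = 100.00

100.00


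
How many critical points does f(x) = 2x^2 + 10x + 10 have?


Find where f'(x) = 0:
f'(x) = 4x + 10
Set f'(x) = 0:
4x + 10 = 0
x = -10 / 4 = -5/2
This is a linear equation in x, so there is exactly one solution.
Number of critical points: 1

1


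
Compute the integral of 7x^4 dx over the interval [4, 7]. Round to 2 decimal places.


Find the antiderivative of 7x^4:
F(x) = 7/5 * x^5
Apply the Fundamental Theorem of Calculus:
F(7) - F(4)
= 7/5 * 7^5 - 7/5 * 4^5
= 7/5 * (16807 - 1024)
= 7/5 * 15783
= 110481/5 = 22096.20

22096.20


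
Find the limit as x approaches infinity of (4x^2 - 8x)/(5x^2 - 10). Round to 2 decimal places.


For limits at infinity with equal-degree polynomials,
we compare leading coefficients.
Numerator leading term: 4x^2
Denominator leading term: 5x^2
Divide both by x^2:
lim = (4 - 8/x) / (5 - 10/x^2)
As x -> infinity, the 1/x and 1/x^2 terms vanish:
= 4/5 = 0.80

0.80


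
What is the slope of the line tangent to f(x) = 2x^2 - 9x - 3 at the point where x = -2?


The slope of the tangent line equals f'(x) at the point.
f(x) = 2x^2 - 9x - 3
f'(x) = 4x - 9
At x = -2:
f'(-2) = 4 * (-2) - 9
= -8 - 9
= -17

-17


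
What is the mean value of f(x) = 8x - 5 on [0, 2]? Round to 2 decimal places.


Average value = 1/(b-a) * integral from a to b of f(x) dx
First compute the integral of 8x - 5:
F(x) = 4x^2 - 5x
F(2) = 4 * 4 - 5 * 2 = 6
F(0) = 4 * 0 - 5 * 0 = 0
Integral = 6 - 0 = 6
Average = 6 / (2 - 0) = 6 / 2
= 3 = 3.00

3.00


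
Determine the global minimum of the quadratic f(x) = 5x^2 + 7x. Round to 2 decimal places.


For a quadratic f(x) = ax^2 + bx + c with a > 0, the minimum is at the vertex.
Vertex x-coordinate: x = -b/(2a)
x = -(7) / (2 * 5)
x = -7/10
Substitute back to find the minimum value:
f(-7/10) = 5 * (-7/10)^2 + 7 * (-7/10) + 0
= 49/20 - 49/10 + 0
= -49/20 = -2.45

-2.45


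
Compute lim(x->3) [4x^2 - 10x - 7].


Since polynomials are continuous, we use direct substitution.
lim(x->3) of 4x^2 - 10x - 7
= 4 * 3^2 - 10 * 3 - 7
= 36 - 30 - 7
= -1

-1


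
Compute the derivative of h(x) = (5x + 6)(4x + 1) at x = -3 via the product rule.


Let u(x) = 5x + 6 and v(x) = 4x + 1
u'(x) = 5
v'(x) = 4
Product rule: h'(x) = u'(x)*v(x) + u(x)*v'(x)
= 5 * (4x + 1) + (5x + 6) * 4
At x = -3:
u(-3) = 5 * (-3) + 6 = -9
v(-3) = 4 * (-3) + 1 = -11
h'(-3) = 5 * (-11) + (-9) * 4
= -55 - 36
= -91

-91


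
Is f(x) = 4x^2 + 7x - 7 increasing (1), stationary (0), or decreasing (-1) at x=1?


Compute f'(x) to determine behavior:
f'(x) = 8x + 7
f'(1) = 8 * 1 + 7
= 8 + 7
= 15
Since f'(1) > 0, the function is increasing (1)

1


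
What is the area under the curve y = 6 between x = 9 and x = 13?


The area under a constant function y = 6 is a rectangle.
Width = 13 - 9 = 4
Height = 6
Area = width * height
= 4 * 6
= 24

24


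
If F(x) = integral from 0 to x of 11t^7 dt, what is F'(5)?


By the Fundamental Theorem of Calculus (Part 1):
If F(x) = integral from 0 to x of f(t) dt, then F'(x) = f(x)
Here f(t) = 11t^7
So F'(x) = 11x^7
Evaluate at x = 5:
F'(5) = 11 * 5^7
= 11 * 78125
= 859375

859375


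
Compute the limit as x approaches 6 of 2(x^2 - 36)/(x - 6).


Direct substitution gives 0/0, so we factor the numerator.
Factor: 2(x^2 - 36) = 2 * (x - 6)(x + 6)
Cancel the common factor (x - 6):
2(x^2 - 36)/(x - 6) = 2 * (x + 6)
Now substitute x = 6:
= 2 * (6 + 6) = 24

24


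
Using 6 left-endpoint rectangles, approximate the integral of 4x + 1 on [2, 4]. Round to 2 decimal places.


Left Riemann sum uses left endpoints of each subinterval.
Interval: [2, 4], n = 6
dx = (4 - 2) / 6 = 1/3
Left endpoints: [2, 7/3, 8/3, 3, 10/3, 11/3]
f values: [9, 31/3, 35/3, 13, 43/3, 47/3]
Sum = dx * (sum of f values)
= 1/3 * 74
= 74/3 ≈ 24.67

24.67


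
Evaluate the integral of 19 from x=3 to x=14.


The integral of a constant k over [a, b] equals k * (b - a).
integral from 3 to 14 of 19 dx
= 19 * (14 - 3)
= 19 * 11
= 209

209


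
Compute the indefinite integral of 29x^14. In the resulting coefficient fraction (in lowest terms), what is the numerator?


Apply the power rule for integration:
integral of ax^n dx = a/(n+1) * x^(n+1) + C
integral of 29x^14 dx
= 29/15 * x^15 + C
The coefficient in lowest terms is 29/15, and its numerator is 29

29


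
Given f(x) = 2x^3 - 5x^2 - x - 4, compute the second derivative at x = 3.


First derivative:
f'(x) = 6x^2 - 10x - 1
Second derivative:
f''(x) = 12x - 10
Substitute x = 3:
f''(3) = 12 * 3 - 10
= 36 - 10
= 26

26


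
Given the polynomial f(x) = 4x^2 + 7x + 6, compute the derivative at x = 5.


Differentiate term by term using power and sum rules:
f(x) = 4x^2 + 7x + 6
f'(x) = 8x + 7
Substitute x = 5:
f'(5) = 8 * 5 + 7
= 40 + 7
= 47

47


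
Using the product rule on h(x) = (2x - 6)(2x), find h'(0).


Let u(x) = 2x - 6 and v(x) = 2x
u'(x) = 2
v'(x) = 2
Product rule: h'(x) = u'(x)*v(x) + u(x)*v'(x)
= 2 * (2x) + (2x - 6) * 2
At x = 0:
u(0) = 2 * 0 - 6 = -6
v(0) = 2 * 0 + 0 = 0
h'(0) = 2 * 0 + (-6) * 2
= 0 - 12
= -12

-12


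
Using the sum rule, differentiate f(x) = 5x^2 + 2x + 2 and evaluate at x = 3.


Differentiate term by term using power and sum rules:
f(x) = 5x^2 + 2x + 2
f'(x) = 10x + 2
Substitute x = 3:
f'(3) = 10 * 3 + 2
= 30 + 2
= 32

32


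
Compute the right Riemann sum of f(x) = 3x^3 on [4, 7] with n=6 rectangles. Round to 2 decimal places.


Right Riemann sum uses right endpoints of each subinterval.
Interval: [4, 7], n = 6
dx = (7 - 4) / 6 = 1/2
Right endpoints: [9/2, 5, 11/2, 6, 13/2, 7]
f values: [2187/8, 375, 3993/8, 648, 6591/8, 1029]
Sum = dx * (sum of f values)
= 1/2 * 29187/8
= 29187/16 ≈ 1824.19

1824.19


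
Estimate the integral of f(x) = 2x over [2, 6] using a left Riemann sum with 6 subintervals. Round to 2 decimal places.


Left Riemann sum uses left endpoints of each subinterval.
Interval: [2, 6], n = 6
dx = (6 - 2) / 6 = 2/3
Left endpoints: [2, 8/3, 10/3, 4, 14/3, 16/3]
f values: [4, 16/3, 20/3, 8, 28/3, 32/3]
Sum = dx * (sum of f values)
= 2/3 * 44
= 88/3 ≈ 29.33

29.33


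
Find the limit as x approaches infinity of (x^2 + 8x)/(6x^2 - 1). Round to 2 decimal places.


For limits at infinity with equal-degree polynomials,
we compare leading coefficients.
Numerator leading term: x^2
Denominator leading term: 6x^2
Divide both by x^2:
lim = (1 + 8/x) / (6 - 1/x^2)
As x -> infinity, the 1/x and 1/x^2 terms vanish:
= 1/6 ≈ 0.17

0.17


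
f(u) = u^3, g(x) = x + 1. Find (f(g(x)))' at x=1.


Using the chain rule: (f(g(x)))' = f'(g(x)) * g'(x)
First, find g(1):
g(1) = 1 * 1 + 1 = 2
Next, f'(u) = 3u^2
And g'(x) = 1
So f'(g(1)) * g'(1)
= 3 * 2^2 * 1
= 3 * 4 * 1
= 12

12


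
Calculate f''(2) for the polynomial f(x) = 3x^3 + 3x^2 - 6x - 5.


First derivative:
f'(x) = 9x^2 + 6x - 6
Second derivative:
f''(x) = 18x + 6
Substitute x = 2:
f''(2) = 18 * 2 + 6
= 36 + 6
= 42

42


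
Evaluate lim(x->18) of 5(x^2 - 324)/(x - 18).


Direct substitution gives 0/0, so we factor the numerator.
Factor: 5(x^2 - 324) = 5 * (x - 18)(x + 18)
Cancel the common factor (x - 18):
5(x^2 - 324)/(x - 18) = 5 * (x + 18)
Now substitute x = 18:
= 5 * (18 + 18) = 180

180


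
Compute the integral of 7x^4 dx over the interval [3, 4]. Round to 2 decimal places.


Find the antiderivative of 7x^4:
F(x) = 7/5 * x^5
Apply the Fundamental Theorem of Calculus:
F(4) - F(3)
= 7/5 * 4^5 - 7/5 * 3^5
= 7/5 * (1024 - 243)
= 7/5 * 781
= 5467/5 = 1093.40

1093.40


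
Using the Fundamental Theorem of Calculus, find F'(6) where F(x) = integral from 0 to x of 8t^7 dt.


By the Fundamental Theorem of Calculus (Part 1):
If F(x) = integral from 0 to x of f(t) dt, then F'(x) = f(x)
Here f(t) = 8t^7
So F'(x) = 8x^7
Evaluate at x = 6:
F'(6) = 8 * 6^7
= 8 * 279936
= 2239488

2239488


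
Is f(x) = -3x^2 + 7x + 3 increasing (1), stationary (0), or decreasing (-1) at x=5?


Compute f'(x) to determine behavior:
f'(x) = -6x + 7
f'(5) = -6 * 5 + 7
= -30 + 7
= -23
Since f'(5) < 0, the function is decreasing (-1)

-1


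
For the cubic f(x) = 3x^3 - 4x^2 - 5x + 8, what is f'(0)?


Differentiate f(x) = 3x^3 - 4x^2 - 5x + 8 term by term:
f'(x) = 9x^2 - 8x - 5
Substitute x = 0:
f'(0) = 9 * 0^2 - 8 * 0 - 5
= 0 + 0 - 5
= -5

-5


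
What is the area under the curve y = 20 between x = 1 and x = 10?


The area under a constant function y = 20 is a rectangle.
Width = 10 - 1 = 9
Height = 20
Area = width * height
= 9 * 20
= 180

180


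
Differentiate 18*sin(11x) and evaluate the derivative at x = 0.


Apply the chain rule to differentiate 18*sin(11x):
d/dx [18*sin(11x)]
= 18 * cos(11x) * d/dx(11x)
= 18 * 11 * cos(11x)
= 198 * cos(11x)
Evaluate at x = 0:
= 198 * cos(0)
= 198 * 1
= 198

198


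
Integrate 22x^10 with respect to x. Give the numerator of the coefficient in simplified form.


Apply the power rule for integration:
integral of ax^n dx = a/(n+1) * x^(n+1) + C
integral of 22x^10 dx
= 22/11 * x^11 + C
= 2 * x^11 + C
The coefficient in lowest terms is 2 = 2/1, so its numerator is 2

2


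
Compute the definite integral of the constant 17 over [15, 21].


The integral of a constant k over [a, b] equals k * (b - a).
integral from 15 to 21 of 17 dx
= 17 * (21 - 15)
= 17 * 6
= 102

102


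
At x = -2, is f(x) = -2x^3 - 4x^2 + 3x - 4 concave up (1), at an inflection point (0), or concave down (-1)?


Concavity is determined by the sign of f''(x).
f(x) = -2x^3 - 4x^2 + 3x - 4
f'(x) = -6x^2 - 8x + 3
f''(x) = -12x - 8
f''(-2) = -12 * (-2) - 8
= 24 - 8
= 16
Since f''(-2) > 0, the function is concave up (1)

1


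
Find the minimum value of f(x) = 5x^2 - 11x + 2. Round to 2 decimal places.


For a quadratic f(x) = ax^2 + bx + c with a > 0, the minimum is at the vertex.
Vertex x-coordinate: x = -b/(2a)
x = -(-11) / (2 * 5)
x = 11/10
Substitute back to find the minimum value:
f(11/10) = 5 * (11/10)^2 - 11 * (11/10) + 2
= 121/20 - 121/10 + 2
= -81/20 = -4.05

-4.05


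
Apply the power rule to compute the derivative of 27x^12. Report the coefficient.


We apply the power rule: d/dx [ax^n] = a*n * x^(n-1)
d/dx [27x^12]
= 27 * 12 * x^(12-1)
= 324x^11
The coefficient is 324

324


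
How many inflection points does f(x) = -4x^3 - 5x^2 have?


Inflection points occur where f''(x) = 0 and concavity changes.
f(x) = -4x^3 - 5x^2
f'(x) = -12x^2 - 10x
f''(x) = -24x - 10
Set f''(x) = 0:
-24x - 10 = 0
x = 10 / (-24) = -5/12
Since f''(x) is linear (degree 1), it changes sign at this point.
Therefore there is exactly 1 inflection point.

1


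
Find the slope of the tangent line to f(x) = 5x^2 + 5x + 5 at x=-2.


The slope of the tangent line equals f'(x) at the point.
f(x) = 5x^2 + 5x + 5
f'(x) = 10x + 5
At x = -2:
f'(-2) = 10 * (-2) + 5
= -20 + 5
= -15

-15


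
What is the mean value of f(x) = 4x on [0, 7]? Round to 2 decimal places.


Average value = 1/(b-a) * integral from a to b of f(x) dx
First compute the integral of 4x:
F(x) = 2x^2
F(7) = 2 * 49 + 0 * 7 = 98
F(0) = 2 * 0 + 0 * 0 = 0
Integral = 98 - 0 = 98
Average = 98 / (7 - 0) = 98 / 7
= 14 = 14.00

14.00


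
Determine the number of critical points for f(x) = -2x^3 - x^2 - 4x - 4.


Find where f'(x) = 0:
f(x) = -2x^3 - x^2 - 4x - 4
f'(x) = -6x^2 - 2x - 4
This is a quadratic in x. Use the discriminant to count real roots.
Discriminant = (-2)^2 - 4 * (-6) * (-4)
= 4 - 96
= -92
Since discriminant < 0, f'(x) = 0 has no real solutions.
Number of critical points: 0

0


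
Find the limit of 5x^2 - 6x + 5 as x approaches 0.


Since polynomials are continuous, we use direct substitution.
lim(x->0) of 5x^2 - 6x + 5
= 5 * 0^2 - 6 * 0 + 5
= 0 + 0 + 5
= 5

5


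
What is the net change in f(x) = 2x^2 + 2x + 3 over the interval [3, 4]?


Net change = f(b) - f(a)
f(x) = 2x^2 + 2x + 3
Compute f(4):
f(4) = 2 * 4^2 + 2 * 4 + 3
= 32 + 8 + 3
= 43
Compute f(3):
f(3) = 2 * 3^2 + 2 * 3 + 3
= 18 + 6 + 3
= 27
Net change = 43 - 27 = 16

16


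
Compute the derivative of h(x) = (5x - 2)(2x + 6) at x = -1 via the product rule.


Let u(x) = 5x - 2 and v(x) = 2x + 6
u'(x) = 5
v'(x) = 2
Product rule: h'(x) = u'(x)*v(x) + u(x)*v'(x)
= 5 * (2x + 6) + (5x - 2) * 2
At x = -1:
u(-1) = 5 * (-1) - 2 = -7
v(-1) = 2 * (-1) + 6 = 4
h'(-1) = 5 * 4 + (-7) * 2
= 20 - 14
= 6

6


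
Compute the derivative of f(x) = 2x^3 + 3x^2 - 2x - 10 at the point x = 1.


Differentiate f(x) = 2x^3 + 3x^2 - 2x - 10 term by term:
f'(x) = 6x^2 + 6x - 2
Substitute x = 1:
f'(1) = 6 * 1^2 + 6 * 1 - 2
= 6 + 6 - 2
= 10

10


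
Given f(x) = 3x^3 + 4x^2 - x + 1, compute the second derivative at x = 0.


First derivative:
f'(x) = 9x^2 + 8x - 1
Second derivative:
f''(x) = 18x + 8
Substitute x = 0:
f''(0) = 18 * 0 + 8
= 0 + 8
= 8

8


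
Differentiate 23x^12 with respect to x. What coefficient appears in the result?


We apply the power rule: d/dx [ax^n] = a*n * x^(n-1)
d/dx [23x^12]
= 23 * 12 * x^(12-1)
= 276x^11
The coefficient is 276

276


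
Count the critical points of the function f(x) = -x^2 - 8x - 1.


Find where f'(x) = 0:
f'(x) = -2x - 8
Set f'(x) = 0:
-2x - 8 = 0
x = 8 / (-2) = -4
This is a linear equation in x, so there is exactly one solution.
Number of critical points: 1

1


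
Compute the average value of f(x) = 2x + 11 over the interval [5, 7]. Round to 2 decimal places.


Average value = 1/(b-a) * integral from a to b of f(x) dx
First compute the integral of 2x + 11:
F(x) = x^2 + 11x
F(7) = 1 * 49 + 11 * 7 = 126
F(5) = 1 * 25 + 11 * 5 = 80
Integral = 126 - 80 = 46
Average = 46 / (7 - 5) = 46 / 2
= 23 = 23.00

23.00


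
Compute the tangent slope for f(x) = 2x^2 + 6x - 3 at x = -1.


The slope of the tangent line equals f'(x) at the point.
f(x) = 2x^2 + 6x - 3
f'(x) = 4x + 6
At x = -1:
f'(-1) = 4 * (-1) + 6
= -4 + 6
= 2

2


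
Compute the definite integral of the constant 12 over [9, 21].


The integral of a constant k over [a, b] equals k * (b - a).
integral from 9 to 21 of 12 dx
= 12 * (21 - 9)
= 12 * 12
= 144

144


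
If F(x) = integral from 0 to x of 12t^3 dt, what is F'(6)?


By the Fundamental Theorem of Calculus (Part 1):
If F(x) = integral from 0 to x of f(t) dt, then F'(x) = f(x)
Here f(t) = 12t^3
So F'(x) = 12x^3
Evaluate at x = 6:
F'(6) = 12 * 6^3
= 12 * 216
= 2592

2592


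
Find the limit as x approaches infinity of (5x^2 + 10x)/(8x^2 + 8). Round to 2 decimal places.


For limits at infinity with equal-degree polynomials,
we compare leading coefficients.
Numerator leading term: 5x^2
Denominator leading term: 8x^2
Divide both by x^2:
lim = (5 + 10/x) / (8 + 8/x^2)
As x -> infinity, the 1/x and 1/x^2 terms vanish:
= 5/8 ≈ 0.63

0.63


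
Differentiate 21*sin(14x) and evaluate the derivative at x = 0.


Apply the chain rule to differentiate 21*sin(14x):
d/dx [21*sin(14x)]
= 21 * cos(14x) * d/dx(14x)
= 21 * 14 * cos(14x)
= 294 * cos(14x)
Evaluate at x = 0:
= 294 * cos(0)
= 294 * 1
= 294

294


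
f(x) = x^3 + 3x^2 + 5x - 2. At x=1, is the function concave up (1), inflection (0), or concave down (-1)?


Concavity is determined by the sign of f''(x).
f(x) = x^3 + 3x^2 + 5x - 2
f'(x) = 3x^2 + 6x + 5
f''(x) = 6x + 6
f''(1) = 6 * 1 + 6
= 6 + 6
= 12
Since f''(1) > 0, the function is concave up (1)

1


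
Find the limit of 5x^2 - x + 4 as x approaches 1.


Since polynomials are continuous, we use direct substitution.
lim(x->1) of 5x^2 - x + 4
= 5 * 1^2 - 1 * 1 + 4
= 5 - 1 + 4
= 8

8


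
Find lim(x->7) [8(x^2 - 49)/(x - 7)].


Direct substitution gives 0/0, so we factor the numerator.
Factor: 8(x^2 - 49) = 8 * (x - 7)(x + 7)
Cancel the common factor (x - 7):
8(x^2 - 49)/(x - 7) = 8 * (x + 7)
Now substitute x = 7:
= 8 * (7 + 7) = 112

112


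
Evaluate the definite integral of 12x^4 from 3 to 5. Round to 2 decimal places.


Find the antiderivative of 12x^4:
F(x) = 12/5 * x^5
Apply the Fundamental Theorem of Calculus:
F(5) - F(3)
= 12/5 * 5^5 - 12/5 * 3^5
= 12/5 * (3125 - 243)
= 12/5 * 2882
= 34584/5 = 6916.80

6916.80


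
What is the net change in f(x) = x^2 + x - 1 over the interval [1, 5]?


Net change = f(b) - f(a)
f(x) = x^2 + x - 1
Compute f(5):
f(5) = 1 * 5^2 + 1 * 5 - 1
= 25 + 5 - 1
= 29
Compute f(1):
f(1) = 1 * 1^2 + 1 * 1 - 1
= 1 + 1 - 1
= 1
Net change = 29 - 1 = 28

28


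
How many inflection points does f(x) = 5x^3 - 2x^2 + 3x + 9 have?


Inflection points occur where f''(x) = 0 and concavity changes.
f(x) = 5x^3 - 2x^2 + 3x + 9
f'(x) = 15x^2 - 4x + 3
f''(x) = 30x - 4
Set f''(x) = 0:
30x - 4 = 0
x = 4 / 30 = 2/15
Since f''(x) is linear (degree 1), it changes sign at this point.
Therefore there is exactly 1 inflection point.

1


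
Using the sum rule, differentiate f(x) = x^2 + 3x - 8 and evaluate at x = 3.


Differentiate term by term using power and sum rules:
f(x) = x^2 + 3x - 8
f'(x) = 2x + 3
Substitute x = 3:
f'(3) = 2 * 3 + 3
= 6 + 3
= 9

9


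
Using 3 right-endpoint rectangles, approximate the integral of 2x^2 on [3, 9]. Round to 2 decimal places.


Right Riemann sum uses right endpoints of each subinterval.
Interval: [3, 9], n = 3
dx = (9 - 3) / 3 = 2
Right endpoints: [5, 7, 9]
f values: [50, 98, 162]
Sum = dx * (sum of f values)
= 2 * 310
= 620 = 620.00

620.00


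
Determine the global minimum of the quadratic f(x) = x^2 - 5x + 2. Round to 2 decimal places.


For a quadratic f(x) = ax^2 + bx + c with a > 0, the minimum is at the vertex.
Vertex x-coordinate: x = -b/(2a)
x = -(-5) / (2 * 1)
x = 5/2
Substitute back to find the minimum value:
f(5/2) = 1 * (5/2)^2 - 5 * (5/2) + 2
= 25/4 - 25/2 + 2
= -17/4 = -4.25

-4.25


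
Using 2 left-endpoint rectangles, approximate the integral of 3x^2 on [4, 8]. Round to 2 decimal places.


Left Riemann sum uses left endpoints of each subinterval.
Interval: [4, 8], n = 2
dx = (8 - 4) / 2 = 2
Left endpoints: [4, 6]
f values: [48, 108]
Sum = dx * (sum of f values)
= 2 * 156
= 312 = 312.00

312.00


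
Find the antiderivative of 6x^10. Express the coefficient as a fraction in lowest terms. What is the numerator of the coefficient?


Apply the power rule for integration:
integral of ax^n dx = a/(n+1) * x^(n+1) + C
integral of 6x^10 dx
= 6/11 * x^11 + C
The coefficient in lowest terms is 6/11, and its numerator is 6

6


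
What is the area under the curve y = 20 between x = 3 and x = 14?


The area under a constant function y = 20 is a rectangle.
Width = 14 - 3 = 11
Height = 20
Area = width * height
= 11 * 20
= 220

220


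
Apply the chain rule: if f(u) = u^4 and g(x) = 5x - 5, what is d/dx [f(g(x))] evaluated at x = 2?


Using the chain rule: (f(g(x)))' = f'(g(x)) * g'(x)
First, find g(2):
g(2) = 5 * 2 - 5 = 5
Next, f'(u) = 4u^3
And g'(x) = 5
So f'(g(2)) * g'(2)
= 4 * 5^3 * 5
= 4 * 125 * 5
= 2500

2500


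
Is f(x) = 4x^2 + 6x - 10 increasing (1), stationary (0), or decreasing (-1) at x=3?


Compute f'(x) to determine behavior:
f'(x) = 8x + 6
f'(3) = 8 * 3 + 6
= 24 + 6
= 30
Since f'(3) > 0, the function is increasing (1)

1


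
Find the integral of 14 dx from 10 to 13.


The integral of a constant k over [a, b] equals k * (b - a).
integral from 10 to 13 of 14 dx
= 14 * (13 - 10)
= 14 * 3
= 42

42


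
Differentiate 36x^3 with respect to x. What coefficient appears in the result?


We apply the power rule: d/dx [ax^n] = a*n * x^(n-1)
d/dx [36x^3]
= 36 * 3 * x^(3-1)
= 108x^2
The coefficient is 108

108


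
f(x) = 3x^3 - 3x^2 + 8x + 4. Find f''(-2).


First derivative:
f'(x) = 9x^2 - 6x + 8
Second derivative:
f''(x) = 18x - 6
Substitute x = -2:
f''(-2) = 18 * (-2) - 6
= -36 - 6
= -42

-42


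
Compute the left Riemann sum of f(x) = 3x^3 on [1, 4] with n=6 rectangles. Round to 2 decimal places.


Left Riemann sum uses left endpoints of each subinterval.
Interval: [1, 4], n = 6
dx = (4 - 1) / 6 = 1/2
Left endpoints: [1, 3/2, 2, 5/2, 3, 7/2]
f values: [3, 81/8, 24, 375/8, 81, 1029/8]
Sum = dx * (sum of f values)
= 1/2 * 2349/8
= 2349/16 ≈ 146.81

146.81


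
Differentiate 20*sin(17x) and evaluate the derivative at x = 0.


Apply the chain rule to differentiate 20*sin(17x):
d/dx [20*sin(17x)]
= 20 * cos(17x) * d/dx(17x)
= 20 * 17 * cos(17x)
= 340 * cos(17x)
Evaluate at x = 0:
= 340 * cos(0)
= 340 * 1
= 340

340


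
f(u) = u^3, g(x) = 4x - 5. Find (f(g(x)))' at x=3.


Using the chain rule: (f(g(x)))' = f'(g(x)) * g'(x)
First, find g(3):
g(3) = 4 * 3 - 5 = 7
Next, f'(u) = 3u^2
And g'(x) = 4
So f'(g(3)) * g'(3)
= 3 * 7^2 * 4
= 3 * 49 * 4
= 588

588


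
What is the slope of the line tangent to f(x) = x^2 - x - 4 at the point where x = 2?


The slope of the tangent line equals f'(x) at the point.
f(x) = x^2 - x - 4
f'(x) = 2x - 1
At x = 2:
f'(2) = 2 * 2 - 1
= 4 - 1
= 3

3


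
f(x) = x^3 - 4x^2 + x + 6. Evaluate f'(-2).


Differentiate f(x) = x^3 - 4x^2 + x + 6 term by term:
f'(x) = 3x^2 - 8x + 1
Substitute x = -2:
f'(-2) = 3 * (-2)^2 - 8 * (-2) + 1
= 12 + 16 + 1
= 29

29


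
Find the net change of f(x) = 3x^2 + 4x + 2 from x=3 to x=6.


Net change = f(b) - f(a)
f(x) = 3x^2 + 4x + 2
Compute f(6):
f(6) = 3 * 6^2 + 4 * 6 + 2
= 108 + 24 + 2
= 134
Compute f(3):
f(3) = 3 * 3^2 + 4 * 3 + 2
= 27 + 12 + 2
= 41
Net change = 134 - 41 = 93

93


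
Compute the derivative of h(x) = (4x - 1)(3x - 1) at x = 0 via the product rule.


Let u(x) = 4x - 1 and v(x) = 3x - 1
u'(x) = 4
v'(x) = 3
Product rule: h'(x) = u'(x)*v(x) + u(x)*v'(x)
= 4 * (3x - 1) + (4x - 1) * 3
At x = 0:
u(0) = 4 * 0 - 1 = -1
v(0) = 3 * 0 - 1 = -1
h'(0) = 4 * (-1) + (-1) * 3
= -4 - 3
= -7

-7


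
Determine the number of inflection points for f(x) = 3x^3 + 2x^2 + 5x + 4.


Inflection points occur where f''(x) = 0 and concavity changes.
f(x) = 3x^3 + 2x^2 + 5x + 4
f'(x) = 9x^2 + 4x + 5
f''(x) = 18x + 4
Set f''(x) = 0:
18x + 4 = 0
x = -4 / 18 = -2/9
Since f''(x) is linear (degree 1), it changes sign at this point.
Therefore there is exactly 1 inflection point.

1


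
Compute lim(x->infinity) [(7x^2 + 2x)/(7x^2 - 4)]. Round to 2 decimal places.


For limits at infinity with equal-degree polynomials,
we compare leading coefficients.
Numerator leading term: 7x^2
Denominator leading term: 7x^2
Divide both by x^2:
lim = (7 + 2/x) / (7 - 4/x^2)
As x -> infinity, the 1/x and 1/x^2 terms vanish:
= 7/7 = 1 = 1.00

1.00


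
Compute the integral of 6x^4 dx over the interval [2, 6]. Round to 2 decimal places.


Find the antiderivative of 6x^4:
F(x) = 6/5 * x^5
Apply the Fundamental Theorem of Calculus:
F(6) - F(2)
= 6/5 * 6^5 - 6/5 * 2^5
= 6/5 * (7776 - 32)
= 6/5 * 7744
= 46464/5 = 9292.80

9292.80


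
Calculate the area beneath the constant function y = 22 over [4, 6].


The area under a constant function y = 22 is a rectangle.
Width = 6 - 4 = 2
Height = 22
Area = width * height
= 2 * 22
= 44

44


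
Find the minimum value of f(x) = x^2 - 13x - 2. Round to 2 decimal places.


For a quadratic f(x) = ax^2 + bx + c with a > 0, the minimum is at the vertex.
Vertex x-coordinate: x = -b/(2a)
x = -(-13) / (2 * 1)
x = 13/2
Substitute back to find the minimum value:
f(13/2) = 1 * (13/2)^2 - 13 * (13/2) - 2
= 169/4 - 169/2 - 2
= -177/4 = -44.25

-44.25


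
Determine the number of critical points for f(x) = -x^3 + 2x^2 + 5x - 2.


Find where f'(x) = 0:
f(x) = -x^3 + 2x^2 + 5x - 2
f'(x) = -3x^2 + 4x + 5
This is a quadratic in x. Use the discriminant to count real roots.
Discriminant = (4)^2 - 4 * (-3) * 5
= 16 - (-60)
= 76
Since discriminant > 0, f'(x) = 0 has 2 real solutions.
Number of critical points: 2

2


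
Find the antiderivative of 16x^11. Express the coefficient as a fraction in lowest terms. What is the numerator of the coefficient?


Apply the power rule for integration:
integral of ax^n dx = a/(n+1) * x^(n+1) + C
integral of 16x^11 dx
= 16/12 * x^12 + C
= 4/3 * x^12 + C
The coefficient in lowest terms is 4/3, and its numerator is 4

4


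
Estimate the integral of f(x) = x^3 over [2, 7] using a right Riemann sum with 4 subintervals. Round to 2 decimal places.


Right Riemann sum uses right endpoints of each subinterval.
Interval: [2, 7], n = 4
dx = (7 - 2) / 4 = 5/4
Right endpoints: [13/4, 9/2, 23/4, 7]
f values: [2197/64, 729/8, 12167/64, 343]
Sum = dx * (sum of f values)
= 5/4 * 10537/16
= 52685/64 ≈ 823.20

823.20


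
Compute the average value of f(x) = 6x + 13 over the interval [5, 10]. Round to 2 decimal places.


Average value = 1/(b-a) * integral from a to b of f(x) dx
First compute the integral of 6x + 13:
F(x) = 3x^2 + 13x
F(10) = 3 * 100 + 13 * 10 = 430
F(5) = 3 * 25 + 13 * 5 = 140
Integral = 430 - 140 = 290
Average = 290 / (10 - 5) = 290 / 5
= 58 = 58.00

58.00


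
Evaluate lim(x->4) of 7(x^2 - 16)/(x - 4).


Direct substitution gives 0/0, so we factor the numerator.
Factor: 7(x^2 - 16) = 7 * (x - 4)(x + 4)
Cancel the common factor (x - 4):
7(x^2 - 16)/(x - 4) = 7 * (x + 4)
Now substitute x = 4:
= 7 * (4 + 4) = 56

56


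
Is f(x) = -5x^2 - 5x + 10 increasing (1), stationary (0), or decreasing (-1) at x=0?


Compute f'(x) to determine behavior:
f'(x) = -10x - 5
f'(0) = -10 * 0 - 5
= 0 - 5
= -5
Since f'(0) < 0, the function is decreasing (-1)

-1


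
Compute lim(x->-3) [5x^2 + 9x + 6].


Since polynomials are continuous, we use direct substitution.
lim(x->-3) of 5x^2 + 9x + 6
= 5 * (-3)^2 + 9 * (-3) + 6
= 45 - 27 + 6
= 24

24


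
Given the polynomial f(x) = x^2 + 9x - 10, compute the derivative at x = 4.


Differentiate term by term using power and sum rules:
f(x) = x^2 + 9x - 10
f'(x) = 2x + 9
Substitute x = 4:
f'(4) = 2 * 4 + 9
= 8 + 9
= 17

17


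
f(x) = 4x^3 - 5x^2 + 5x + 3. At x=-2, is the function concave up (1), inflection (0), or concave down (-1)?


Concavity is determined by the sign of f''(x).
f(x) = 4x^3 - 5x^2 + 5x + 3
f'(x) = 12x^2 - 10x + 5
f''(x) = 24x - 10
f''(-2) = 24 * (-2) - 10
= -48 - 10
= -58
Since f''(-2) < 0, the function is concave down (-1)

-1


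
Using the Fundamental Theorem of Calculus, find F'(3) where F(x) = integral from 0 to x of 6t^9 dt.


By the Fundamental Theorem of Calculus (Part 1):
If F(x) = integral from 0 to x of f(t) dt, then F'(x) = f(x)
Here f(t) = 6t^9
So F'(x) = 6x^9
Evaluate at x = 3:
F'(3) = 6 * 3^9
= 6 * 19683
= 118098

118098


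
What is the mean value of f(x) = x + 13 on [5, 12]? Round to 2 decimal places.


Average value = 1/(b-a) * integral from a to b of f(x) dx
First compute the integral of x + 13:
F(x) = (1/2)x^2 + 13x
F(12) = 1/2 * 144 + 13 * 12 = 228
F(5) = 1/2 * 25 + 13 * 5 = 155/2
Integral = 228 - 155/2 = 301/2
Average = (301/2) / (12 - 5) = (301/2) / 7
= 43/2 = 21.50

21.50


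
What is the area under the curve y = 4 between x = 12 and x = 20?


The area under a constant function y = 4 is a rectangle.
Width = 20 - 12 = 8
Height = 4
Area = width * height
= 8 * 4
= 32

32


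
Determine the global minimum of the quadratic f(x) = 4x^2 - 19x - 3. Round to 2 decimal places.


For a quadratic f(x) = ax^2 + bx + c with a > 0, the minimum is at the vertex.
Vertex x-coordinate: x = -b/(2a)
x = -(-19) / (2 * 4)
x = 19/8
Substitute back to find the minimum value:
f(19/8) = 4 * (19/8)^2 - 19 * (19/8) - 3
= 361/16 - 361/8 - 3
= -409/16 ≈ -25.56

-25.56


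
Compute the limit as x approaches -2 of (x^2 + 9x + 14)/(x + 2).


Direct substitution gives 0/0, so we factor the numerator.
Factor: (x^2 + 9x + 14) = (x + 2)(x + 7)
Cancel the common factor (x + 2):
(x^2 + 9x + 14)/(x + 2) = (x + 7)
Now substitute x = -2:
= (-2) - (-7) = 5

5


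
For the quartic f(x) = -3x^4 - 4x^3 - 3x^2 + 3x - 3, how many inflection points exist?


Inflection points occur where f''(x) = 0 and concavity changes.
f(x) = -3x^4 - 4x^3 - 3x^2 + 3x - 3
f'(x) = -12x^3 - 12x^2 - 6x + 3
f''(x) = -36x^2 - 24x - 6
This is a quadratic in x. Use the discriminant to count real roots.
Discriminant = (-24)^2 - 4 * (-36) * (-6)
= 576 - 864
= -288
Since discriminant < 0, f''(x) = 0 has no real solutions.
Number of inflection points: 0

0


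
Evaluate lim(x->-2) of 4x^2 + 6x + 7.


Since polynomials are continuous, we use direct substitution.
lim(x->-2) of 4x^2 + 6x + 7
= 4 * (-2)^2 + 6 * (-2) + 7
= 16 - 12 + 7
= 11

11


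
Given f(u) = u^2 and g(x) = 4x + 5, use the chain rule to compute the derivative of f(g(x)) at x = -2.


Using the chain rule: (f(g(x)))' = f'(g(x)) * g'(x)
First, find g(-2):
g(-2) = 4 * (-2) + 5 = -3
Next, f'(u) = 2u
And g'(x) = 4
So f'(g(-2)) * g'(-2)
= 2 * (-3) * 4
= -24

-24


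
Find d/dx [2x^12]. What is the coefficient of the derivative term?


We apply the power rule: d/dx [ax^n] = a*n * x^(n-1)
d/dx [2x^12]
= 2 * 12 * x^(12-1)
= 24x^11
The coefficient is 24

24


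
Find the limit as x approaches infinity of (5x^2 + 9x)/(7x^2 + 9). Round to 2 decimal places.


For limits at infinity with equal-degree polynomials,
we compare leading coefficients.
Numerator leading term: 5x^2
Denominator leading term: 7x^2
Divide both by x^2:
lim = (5 + 9/x) / (7 + 9/x^2)
As x -> infinity, the 1/x and 1/x^2 terms vanish:
= 5/7 ≈ 0.71

0.71


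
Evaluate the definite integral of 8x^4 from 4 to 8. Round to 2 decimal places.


Find the antiderivative of 8x^4:
F(x) = 8/5 * x^5
Apply the Fundamental Theorem of Calculus:
F(8) - F(4)
= 8/5 * 8^5 - 8/5 * 4^5
= 8/5 * (32768 - 1024)
= 8/5 * 31744
= 253952/5 = 50790.40

50790.40


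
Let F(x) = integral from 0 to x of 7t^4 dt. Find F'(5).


By the Fundamental Theorem of Calculus (Part 1):
If F(x) = integral from 0 to x of f(t) dt, then F'(x) = f(x)
Here f(t) = 7t^4
So F'(x) = 7x^4
Evaluate at x = 5:
F'(5) = 7 * 5^4
= 7 * 625
= 4375

4375


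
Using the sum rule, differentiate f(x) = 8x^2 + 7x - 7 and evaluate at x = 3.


Differentiate term by term using power and sum rules:
f(x) = 8x^2 + 7x - 7
f'(x) = 16x + 7
Substitute x = 3:
f'(3) = 16 * 3 + 7
= 48 + 7
= 55

55


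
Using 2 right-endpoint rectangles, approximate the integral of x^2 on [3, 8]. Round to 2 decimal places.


Right Riemann sum uses right endpoints of each subinterval.
Interval: [3, 8], n = 2
dx = (8 - 3) / 2 = 5/2
Right endpoints: [11/2, 8]
f values: [121/4, 64]
Sum = dx * (sum of f values)
= 5/2 * 377/4
= 1885/8 ≈ 235.63

235.63


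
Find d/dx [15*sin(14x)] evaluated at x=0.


Apply the chain rule to differentiate 15*sin(14x):
d/dx [15*sin(14x)]
= 15 * cos(14x) * d/dx(14x)
= 15 * 14 * cos(14x)
= 210 * cos(14x)
Evaluate at x = 0:
= 210 * cos(0)
= 210 * 1
= 210

210


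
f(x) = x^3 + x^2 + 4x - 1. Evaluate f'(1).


Differentiate f(x) = x^3 + x^2 + 4x - 1 term by term:
f'(x) = 3x^2 + 2x + 4
Substitute x = 1:
f'(1) = 3 * 1^2 + 2 * 1 + 4
= 3 + 2 + 4
= 9

9


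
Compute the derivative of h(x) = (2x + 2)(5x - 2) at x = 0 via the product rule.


Let u(x) = 2x + 2 and v(x) = 5x - 2
u'(x) = 2
v'(x) = 5
Product rule: h'(x) = u'(x)*v(x) + u(x)*v'(x)
= 2 * (5x - 2) + (2x + 2) * 5
At x = 0:
u(0) = 2 * 0 + 2 = 2
v(0) = 5 * 0 - 2 = -2
h'(0) = 2 * (-2) + 2 * 5
= -4 + 10
= 6

6


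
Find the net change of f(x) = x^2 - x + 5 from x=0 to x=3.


Net change = f(b) - f(a)
f(x) = x^2 - x + 5
Compute f(3):
f(3) = 1 * 3^2 - 1 * 3 + 5
= 9 - 3 + 5
= 11
Compute f(0):
f(0) = 1 * 0^2 - 1 * 0 + 5
= 0 + 0 + 5
= 5
Net change = 11 - 5 = 6

6


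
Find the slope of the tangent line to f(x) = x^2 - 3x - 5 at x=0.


The slope of the tangent line equals f'(x) at the point.
f(x) = x^2 - 3x - 5
f'(x) = 2x - 3
At x = 0:
f'(0) = 2 * 0 - 3
= 0 - 3
= -3

-3


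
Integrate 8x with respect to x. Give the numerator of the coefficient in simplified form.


Apply the power rule for integration:
integral of ax^n dx = a/(n+1) * x^(n+1) + C
integral of 8x dx
= 8/2 * x^2 + C
= 4 * x^2 + C
The coefficient in lowest terms is 4 = 4/1, so its numerator is 4

4


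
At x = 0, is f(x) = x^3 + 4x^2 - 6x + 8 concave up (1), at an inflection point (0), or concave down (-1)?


Concavity is determined by the sign of f''(x).
f(x) = x^3 + 4x^2 - 6x + 8
f'(x) = 3x^2 + 8x - 6
f''(x) = 6x + 8
f''(0) = 6 * 0 + 8
= 0 + 8
= 8
Since f''(0) > 0, the function is concave up (1)

1


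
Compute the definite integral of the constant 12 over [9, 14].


The integral of a constant k over [a, b] equals k * (b - a).
integral from 9 to 14 of 12 dx
= 12 * (14 - 9)
= 12 * 5
= 60

60


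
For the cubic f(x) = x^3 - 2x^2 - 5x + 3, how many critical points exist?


Find where f'(x) = 0:
f(x) = x^3 - 2x^2 - 5x + 3
f'(x) = 3x^2 - 4x - 5
This is a quadratic in x. Use the discriminant to count real roots.
Discriminant = (-4)^2 - 4 * 3 * (-5)
= 16 - (-60)
= 76
Since discriminant > 0, f'(x) = 0 has 2 real solutions.
Number of critical points: 2

2


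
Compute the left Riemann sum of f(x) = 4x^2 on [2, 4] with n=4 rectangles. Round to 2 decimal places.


Left Riemann sum uses left endpoints of each subinterval.
Interval: [2, 4], n = 4
dx = (4 - 2) / 4 = 1/2
Left endpoints: [2, 5/2, 3, 7/2]
f values: [16, 25, 36, 49]
Sum = dx * (sum of f values)
= 1/2 * 126
= 63 = 63.00

63.00


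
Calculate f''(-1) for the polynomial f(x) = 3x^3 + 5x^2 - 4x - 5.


First derivative:
f'(x) = 9x^2 + 10x - 4
Second derivative:
f''(x) = 18x + 10
Substitute x = -1:
f''(-1) = 18 * (-1) + 10
= -18 + 10
= -8

-8


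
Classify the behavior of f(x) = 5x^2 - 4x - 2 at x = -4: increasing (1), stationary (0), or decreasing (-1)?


Compute f'(x) to determine behavior:
f'(x) = 10x - 4
f'(-4) = 10 * (-4) - 4
= -40 - 4
= -44
Since f'(-4) < 0, the function is decreasing (-1)

-1


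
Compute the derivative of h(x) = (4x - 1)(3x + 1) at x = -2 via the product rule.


Let u(x) = 4x - 1 and v(x) = 3x + 1
u'(x) = 4
v'(x) = 3
Product rule: h'(x) = u'(x)*v(x) + u(x)*v'(x)
= 4 * (3x + 1) + (4x - 1) * 3
At x = -2:
u(-2) = 4 * (-2) - 1 = -9
v(-2) = 3 * (-2) + 1 = -5
h'(-2) = 4 * (-5) + (-9) * 3
= -20 - 27
= -47

-47


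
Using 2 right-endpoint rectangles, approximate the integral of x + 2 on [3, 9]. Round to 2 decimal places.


Right Riemann sum uses right endpoints of each subinterval.
Interval: [3, 9], n = 2
dx = (9 - 3) / 2 = 3
Right endpoints: [6, 9]
f values: [8, 11]
Sum = dx * (sum of f values)
= 3 * 19
= 57 = 57.00

57.00


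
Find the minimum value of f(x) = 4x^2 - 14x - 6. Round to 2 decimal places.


For a quadratic f(x) = ax^2 + bx + c with a > 0, the minimum is at the vertex.
Vertex x-coordinate: x = -b/(2a)
x = -(-14) / (2 * 4)
x = 14/8 = 7/4
Substitute back to find the minimum value:
f(7/4) = 4 * (7/4)^2 - 14 * (7/4) - 6
= 49/4 - 49/2 - 6
= -73/4 = -18.25

-18.25


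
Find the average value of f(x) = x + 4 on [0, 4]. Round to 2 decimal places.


Average value = 1/(b-a) * integral from a to b of f(x) dx
First compute the integral of x + 4:
F(x) = (1/2)x^2 + 4x
F(4) = 1/2 * 16 + 4 * 4 = 24
F(0) = 1/2 * 0 + 4 * 0 = 0
Integral = 24 - 0 = 24
Average = 24 / (4 - 0) = 24 / 4
= 6 = 6.00

6.00


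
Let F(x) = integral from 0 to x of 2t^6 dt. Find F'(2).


By the Fundamental Theorem of Calculus (Part 1):
If F(x) = integral from 0 to x of f(t) dt, then F'(x) = f(x)
Here f(t) = 2t^6
So F'(x) = 2x^6
Evaluate at x = 2:
F'(2) = 2 * 2^6
= 2 * 64
= 128

128


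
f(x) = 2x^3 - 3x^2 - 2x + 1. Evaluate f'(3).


Differentiate f(x) = 2x^3 - 3x^2 - 2x + 1 term by term:
f'(x) = 6x^2 - 6x - 2
Substitute x = 3:
f'(3) = 6 * 3^2 - 6 * 3 - 2
= 54 - 18 - 2
= 34

34


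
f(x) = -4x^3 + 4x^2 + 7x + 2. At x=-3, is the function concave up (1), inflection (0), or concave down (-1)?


Concavity is determined by the sign of f''(x).
f(x) = -4x^3 + 4x^2 + 7x + 2
f'(x) = -12x^2 + 8x + 7
f''(x) = -24x + 8
f''(-3) = -24 * (-3) + 8
= 72 + 8
= 80
Since f''(-3) > 0, the function is concave up (1)

1
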